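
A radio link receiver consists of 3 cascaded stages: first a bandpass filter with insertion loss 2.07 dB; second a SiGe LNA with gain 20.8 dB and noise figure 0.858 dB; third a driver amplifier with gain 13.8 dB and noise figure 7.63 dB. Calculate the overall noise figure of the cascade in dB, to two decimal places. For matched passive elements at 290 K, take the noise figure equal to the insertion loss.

3.07 dB

Convert to linear (a loss of L dB is a gain of −L dB): F_i = 10^(NF_i/10), G_i = 10^(G_i,dB/10)
  Stage 1: F_1 = 10^(2.07/10) = 1.611, G_1 = 10^(−2.07/10) = 0.6209
  Stage 2: F_2 = 10^(0.858/10) = 1.218, G_2 = 10^(20.8/10) = 120.2
  Stage 3: F_3 = 10^(7.63/10) = 5.794, G_3 = 10^(13.8/10) = 23.99
Friis cascade:
  F = 1.611 + (1.218 − 1)/0.6209 + (5.794 − 1)/74.64 = 2.027
NF = 10 log₁₀(2.027) = 3.07 dB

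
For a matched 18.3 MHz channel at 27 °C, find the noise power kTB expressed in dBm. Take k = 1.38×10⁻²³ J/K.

−101.2 dBm

T = 27 °C + 273.15 = 300.15 K
P_n = kTB = 1.38×10⁻²³ × 300.15 × 1.83×10⁷ = 7.58×10⁻¹⁴ W
In dBm: 10 log₁₀(7.58×10⁻¹⁴ / 10⁻³) = −101.2 dBm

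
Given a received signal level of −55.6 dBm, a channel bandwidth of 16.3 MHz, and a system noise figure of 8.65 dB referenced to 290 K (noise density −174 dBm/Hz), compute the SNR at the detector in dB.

Noise floor: N = −174 + 10 log₁₀(B) + NF
10 log₁₀(1.63×10⁷) = 72.12 dB
N = −174 + 72.12 + 8.65 = −93.23 dBm
SNR = P_sig − N = −55.6 − (−93.23) = 37.63 dB → 37.6 dB

37.6 dB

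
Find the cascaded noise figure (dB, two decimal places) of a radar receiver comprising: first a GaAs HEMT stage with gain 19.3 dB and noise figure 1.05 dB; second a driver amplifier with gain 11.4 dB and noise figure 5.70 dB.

Convert to linear (a loss of L dB is a gain of −L dB): F_i = 10^(NF_i/10), G_i = 10^(G_i,dB/10)
  Stage 1: F_1 = 10^(1.05/10) = 1.274, G_1 = 10^(19.3/10) = 85.11
  Stage 2: F_2 = 10^(5.70/10) = 3.715, G_2 = 10^(11.4/10) = 13.80
Friis cascade:
  F = 1.274 + (3.715 − 1)/85.11 = 1.305
NF = 10 log₁₀(1.305) = 1.16 dB

1.16 dB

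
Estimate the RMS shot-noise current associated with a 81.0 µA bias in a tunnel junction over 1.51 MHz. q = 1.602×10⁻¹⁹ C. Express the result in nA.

6.26 nA

I_n = √(2qI·B)
2qI·B = 2 × 1.602×10⁻¹⁹ × 8.10×10⁻⁵ × 1.51×10⁶ = 3.92×10⁻¹⁷ A²
I_n = √(3.92×10⁻¹⁷) = 6.26×10⁻⁹ A = 6.26 nA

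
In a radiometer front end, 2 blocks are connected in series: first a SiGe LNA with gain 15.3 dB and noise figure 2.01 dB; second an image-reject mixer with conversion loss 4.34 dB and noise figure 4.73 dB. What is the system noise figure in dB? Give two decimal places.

2.17 dB

Convert to linear (a loss of L dB is a gain of −L dB): F_i = 10^(NF_i/10), G_i = 10^(G_i,dB/10)
  Stage 1: F_1 = 10^(2.01/10) = 1.589, G_1 = 10^(15.3/10) = 33.88
  Stage 2: F_2 = 10^(4.73/10) = 2.972, G_2 = 10^(−4.34/10) = 0.3681
Friis cascade:
  F = 1.589 + (2.972 − 1)/33.88 = 1.647
NF = 10 log₁₀(1.647) = 2.17 dB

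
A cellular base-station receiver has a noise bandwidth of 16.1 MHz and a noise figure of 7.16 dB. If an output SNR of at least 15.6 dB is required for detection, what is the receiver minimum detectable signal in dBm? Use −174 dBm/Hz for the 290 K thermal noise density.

Sensitivity = −174 + 10 log₁₀(B) + NF + SNR_min
= −174 + 72.07 + 7.16 + 15.6
= −79.17 dBm → −79.2 dBm

−79.2 dBm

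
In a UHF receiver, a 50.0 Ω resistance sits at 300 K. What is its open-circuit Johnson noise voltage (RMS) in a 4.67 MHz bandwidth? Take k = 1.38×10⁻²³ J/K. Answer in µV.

V_n = √(4kTRB)
4kTRB = 4 × 1.38×10⁻²³ × 300 × 5.00×10¹ × 4.67×10⁶ = 3.87×10⁻¹² V²
V_n = √(3.87×10⁻¹²) = 1.97×10⁻⁶ V = 1.97 µV

1.97 µV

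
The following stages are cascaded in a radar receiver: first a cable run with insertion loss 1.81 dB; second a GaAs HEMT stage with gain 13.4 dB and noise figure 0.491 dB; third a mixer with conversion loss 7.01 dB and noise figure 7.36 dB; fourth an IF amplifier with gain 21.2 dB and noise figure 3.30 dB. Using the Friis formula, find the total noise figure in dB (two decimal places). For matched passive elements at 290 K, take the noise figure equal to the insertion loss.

3.81 dB

Convert to linear (a loss of L dB is a gain of −L dB): F_i = 10^(NF_i/10), G_i = 10^(G_i,dB/10)
  Stage 1: F_1 = 10^(1.81/10) = 1.517, G_1 = 10^(−1.81/10) = 0.6592
  Stage 2: F_2 = 10^(0.491/10) = 1.120, G_2 = 10^(13.4/10) = 21.88
  Stage 3: F_3 = 10^(7.36/10) = 5.445, G_3 = 10^(−7.01/10) = 0.1991
  Stage 4: F_4 = 10^(3.30/10) = 2.138, G_4 = 10^(21.2/10) = 131.8
Friis cascade:
  F = 1.517 + (1.120 − 1)/0.6592 + (5.445 − 1)/14.42 + (2.138 − 1)/2.871 = 2.403
NF = 10 log₁₀(2.403) = 3.81 dB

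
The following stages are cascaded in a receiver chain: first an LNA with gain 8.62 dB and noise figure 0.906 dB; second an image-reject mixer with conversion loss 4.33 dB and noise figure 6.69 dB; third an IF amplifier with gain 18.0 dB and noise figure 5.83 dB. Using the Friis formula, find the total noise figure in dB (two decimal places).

Convert to linear (a loss of L dB is a gain of −L dB): F_i = 10^(NF_i/10), G_i = 10^(G_i,dB/10)
  Stage 1: F_1 = 10^(0.906/10) = 1.232, G_1 = 10^(8.62/10) = 7.278
  Stage 2: F_2 = 10^(6.69/10) = 4.667, G_2 = 10^(−4.33/10) = 0.3690
  Stage 3: F_3 = 10^(5.83/10) = 3.828, G_3 = 10^(18.0/10) = 63.10
Friis cascade:
  F = 1.232 + (4.667 − 1)/7.278 + (3.828 − 1)/2.685 = 2.789
NF = 10 log₁₀(2.789) = 4.45 dB

4.45 dB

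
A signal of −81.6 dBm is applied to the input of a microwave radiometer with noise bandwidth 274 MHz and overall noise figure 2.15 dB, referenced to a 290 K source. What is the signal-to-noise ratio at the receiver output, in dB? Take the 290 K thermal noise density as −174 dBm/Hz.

Noise floor: N = −174 + 10 log₁₀(B) + NF
10 log₁₀(2.74×10⁸) = 84.38 dB
N = −174 + 84.38 + 2.15 = −87.47 dBm
SNR = P_sig − N = −81.6 − (−87.47) = 5.87 dB → 5.9 dB

5.9 dB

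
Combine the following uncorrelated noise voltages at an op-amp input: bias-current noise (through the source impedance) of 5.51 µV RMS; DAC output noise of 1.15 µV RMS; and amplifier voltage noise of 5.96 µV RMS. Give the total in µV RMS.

Uncorrelated sources add in power (mean-square): V_tot = √(ΣV_i²)
V_tot = √[(5.51×10⁻⁶)² + (1.15×10⁻⁶)² + (5.96×10⁻⁶)²] = 8.20×10⁻⁶ V = 8.20 µV

8.20 µV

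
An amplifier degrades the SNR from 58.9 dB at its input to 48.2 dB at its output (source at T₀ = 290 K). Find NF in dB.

NF (dB) = SNR_in(dB) − SNR_out(dB) when the source is at T₀
NF = 58.9 − 48.2 = 10.7 dB

10.7 dB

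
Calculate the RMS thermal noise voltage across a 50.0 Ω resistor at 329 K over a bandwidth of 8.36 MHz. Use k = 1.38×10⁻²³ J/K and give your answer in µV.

2.76 µV

V_n = √(4kTRB)
4kTRB = 4 × 1.38×10⁻²³ × 329 × 5.00×10¹ × 8.36×10⁶ = 7.59×10⁻¹² V²
V_n = √(7.59×10⁻¹²) = 2.76×10⁻⁶ V = 2.76 µV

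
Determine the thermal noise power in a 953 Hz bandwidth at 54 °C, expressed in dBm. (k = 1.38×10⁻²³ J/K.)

T = 54 °C + 273.15 = 327.15 K
P_n = kTB = 1.38×10⁻²³ × 327.15 × 9.53×10² = 4.30×10⁻¹⁸ W
In dBm: 10 log₁₀(4.30×10⁻¹⁸ / 10⁻³) = −143.7 dBm

−143.7 dBm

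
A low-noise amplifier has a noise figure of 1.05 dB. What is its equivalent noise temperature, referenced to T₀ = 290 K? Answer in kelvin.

F = 10^(1.05/10) = 1.2735
T_e = (F − 1)·T₀ = (1.2735 − 1) × 290 = 79.3 K

79.3 K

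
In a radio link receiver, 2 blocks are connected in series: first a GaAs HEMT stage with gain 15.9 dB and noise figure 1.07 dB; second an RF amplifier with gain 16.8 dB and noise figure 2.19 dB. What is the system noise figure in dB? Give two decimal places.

Convert to linear (a loss of L dB is a gain of −L dB): F_i = 10^(NF_i/10), G_i = 10^(G_i,dB/10)
  Stage 1: F_1 = 10^(1.07/10) = 1.279, G_1 = 10^(15.9/10) = 38.90
  Stage 2: F_2 = 10^(2.19/10) = 1.656, G_2 = 10^(16.8/10) = 47.86
Friis cascade:
  F = 1.279 + (1.656 − 1)/38.90 = 1.296
NF = 10 log₁₀(1.296) = 1.13 dB

1.13 dB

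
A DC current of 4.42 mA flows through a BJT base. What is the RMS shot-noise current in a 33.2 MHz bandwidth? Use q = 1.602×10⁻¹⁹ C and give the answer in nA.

217 nA

I_n = √(2qI·B)
2qI·B = 2 × 1.602×10⁻¹⁹ × 4.42×10⁻³ × 3.32×10⁷ = 4.70×10⁻¹⁴ A²
I_n = √(4.70×10⁻¹⁴) = 2.17×10⁻⁷ A = 217 nA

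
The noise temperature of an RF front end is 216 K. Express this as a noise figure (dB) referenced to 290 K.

F = 1 + T_e/T₀ = 1 + 216/290 = 1.74483
NF = 10 log₁₀(1.74483) = 2.42 dB

2.42 dB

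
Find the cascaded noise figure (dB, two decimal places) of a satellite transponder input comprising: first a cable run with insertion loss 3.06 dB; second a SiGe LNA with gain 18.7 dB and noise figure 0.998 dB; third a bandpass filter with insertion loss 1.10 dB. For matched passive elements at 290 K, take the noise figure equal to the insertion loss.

Convert to linear (a loss of L dB is a gain of −L dB): F_i = 10^(NF_i/10), G_i = 10^(G_i,dB/10)
  Stage 1: F_1 = 10^(3.06/10) = 2.023, G_1 = 10^(−3.06/10) = 0.4943
  Stage 2: F_2 = 10^(0.998/10) = 1.258, G_2 = 10^(18.7/10) = 74.13
  Stage 3: F_3 = 10^(1.10/10) = 1.288, G_3 = 10^(−1.10/10) = 0.7762
Friis cascade:
  F = 2.023 + (1.258 − 1)/0.4943 + (1.288 − 1)/36.64 = 2.554
NF = 10 log₁₀(2.554) = 4.07 dB

4.07 dB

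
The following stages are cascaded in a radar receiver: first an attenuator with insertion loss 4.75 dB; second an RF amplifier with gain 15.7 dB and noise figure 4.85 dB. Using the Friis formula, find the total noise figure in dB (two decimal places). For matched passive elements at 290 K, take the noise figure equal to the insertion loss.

9.60 dB

Convert to linear (a loss of L dB is a gain of −L dB): F_i = 10^(NF_i/10), G_i = 10^(G_i,dB/10)
  Stage 1: F_1 = 10^(4.75/10) = 2.985, G_1 = 10^(−4.75/10) = 0.3350
  Stage 2: F_2 = 10^(4.85/10) = 3.055, G_2 = 10^(15.7/10) = 37.15
Friis cascade:
  F = 2.985 + (3.055 − 1)/0.3350 = 9.120
NF = 10 log₁₀(9.120) = 9.60 dB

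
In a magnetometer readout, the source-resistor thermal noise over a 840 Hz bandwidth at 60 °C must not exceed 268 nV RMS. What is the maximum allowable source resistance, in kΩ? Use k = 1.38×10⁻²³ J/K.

T = 60 °C + 273.15 = 333.15 K
Johnson–Nyquist: V_n = √(4kTRB) ⇒ R = V_n² / (4kTB)
4kTB = 4 × 1.38×10⁻²³ × 333.15 × 8.40×10² = 1.54×10⁻¹⁷
R = (2.68×10⁻⁷)² / 1.54×10⁻¹⁷ = 4.65×10³ Ω = 4.65 kΩ

4.65 kΩ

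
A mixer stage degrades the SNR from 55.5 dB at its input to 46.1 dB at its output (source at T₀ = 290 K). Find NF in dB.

NF (dB) = SNR_in(dB) − SNR_out(dB) when the source is at T₀
NF = 55.5 − 46.1 = 9.4 dB

9.4 dB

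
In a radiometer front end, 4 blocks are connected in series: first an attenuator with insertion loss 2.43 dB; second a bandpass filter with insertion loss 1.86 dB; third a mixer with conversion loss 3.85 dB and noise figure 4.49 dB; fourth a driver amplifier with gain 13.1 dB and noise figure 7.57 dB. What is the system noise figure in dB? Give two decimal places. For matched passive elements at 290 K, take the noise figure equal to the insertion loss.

15.83 dB

Convert to linear (a loss of L dB is a gain of −L dB): F_i = 10^(NF_i/10), G_i = 10^(G_i,dB/10)
  Stage 1: F_1 = 10^(2.43/10) = 1.750, G_1 = 10^(−2.43/10) = 0.5715
  Stage 2: F_2 = 10^(1.86/10) = 1.535, G_2 = 10^(−1.86/10) = 0.6516
  Stage 3: F_3 = 10^(4.49/10) = 2.812, G_3 = 10^(−3.85/10) = 0.4121
  Stage 4: F_4 = 10^(7.57/10) = 5.715, G_4 = 10^(13.1/10) = 20.42
Friis cascade:
  F = 1.750 + (1.535 − 1)/0.5715 + (2.812 − 1)/0.3724 + (5.715 − 1)/0.1535 = 38.27
NF = 10 log₁₀(38.27) = 15.83 dB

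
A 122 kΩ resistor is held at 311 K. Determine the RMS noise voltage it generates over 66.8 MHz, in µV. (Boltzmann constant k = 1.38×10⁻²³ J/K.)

V_n = √(4kTRB)
4kTRB = 4 × 1.38×10⁻²³ × 311 × 1.22×10⁵ × 6.68×10⁷ = 1.40×10⁻⁷ V²
V_n = √(1.40×10⁻⁷) = 3.74×10⁻⁴ V = 374 µV

374 µV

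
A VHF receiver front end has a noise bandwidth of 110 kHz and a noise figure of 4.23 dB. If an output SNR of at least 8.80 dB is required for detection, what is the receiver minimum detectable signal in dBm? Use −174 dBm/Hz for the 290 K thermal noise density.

Sensitivity = −174 + 10 log₁₀(B) + NF + SNR_min
= −174 + 50.41 + 4.23 + 8.80
= −110.56 dBm → −110.6 dBm

−110.6 dBm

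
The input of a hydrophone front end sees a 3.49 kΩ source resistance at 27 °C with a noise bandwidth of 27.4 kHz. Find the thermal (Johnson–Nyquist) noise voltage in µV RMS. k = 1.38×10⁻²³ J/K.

T = 27 °C + 273.15 = 300.15 K
V_n = √(4kTRB)
4kTRB = 4 × 1.38×10⁻²³ × 300.15 × 3.49×10³ × 2.74×10⁴ = 1.58×10⁻¹² V²
V_n = √(1.58×10⁻¹²) = 1.26×10⁻⁶ V = 1.26 µV

1.26 µV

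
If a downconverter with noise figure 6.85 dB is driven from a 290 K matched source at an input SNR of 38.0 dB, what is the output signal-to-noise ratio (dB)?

By definition F = SNR_in/SNR_out, so in dB: SNR_out = SNR_in − NF
SNR_out = 38.0 − 6.85 = 31.15 dB

31.15 dB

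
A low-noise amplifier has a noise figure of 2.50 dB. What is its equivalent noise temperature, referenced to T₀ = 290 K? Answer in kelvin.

226 K

F = 10^(2.50/10) = 1.77828
T_e = (F − 1)·T₀ = (1.77828 − 1) × 290 = 226 K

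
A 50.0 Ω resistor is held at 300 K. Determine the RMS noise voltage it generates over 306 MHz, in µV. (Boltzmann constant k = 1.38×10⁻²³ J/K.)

15.9 µV

V_n = √(4kTRB)
4kTRB = 4 × 1.38×10⁻²³ × 300 × 5.00×10¹ × 3.06×10⁸ = 2.53×10⁻¹⁰ V²
V_n = √(2.53×10⁻¹⁰) = 1.59×10⁻⁵ V = 15.9 µV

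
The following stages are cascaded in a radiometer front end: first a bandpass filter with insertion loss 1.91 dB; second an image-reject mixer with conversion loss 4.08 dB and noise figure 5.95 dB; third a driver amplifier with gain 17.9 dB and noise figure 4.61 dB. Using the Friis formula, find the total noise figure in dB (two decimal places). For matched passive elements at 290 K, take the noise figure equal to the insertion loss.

Convert to linear (a loss of L dB is a gain of −L dB): F_i = 10^(NF_i/10), G_i = 10^(G_i,dB/10)
  Stage 1: F_1 = 10^(1.91/10) = 1.552, G_1 = 10^(−1.91/10) = 0.6442
  Stage 2: F_2 = 10^(5.95/10) = 3.936, G_2 = 10^(−4.08/10) = 0.3908
  Stage 3: F_3 = 10^(4.61/10) = 2.891, G_3 = 10^(17.9/10) = 61.66
Friis cascade:
  F = 1.552 + (3.936 − 1)/0.6442 + (2.891 − 1)/0.2518 = 13.62
NF = 10 log₁₀(13.62) = 11.34 dB

11.34 dB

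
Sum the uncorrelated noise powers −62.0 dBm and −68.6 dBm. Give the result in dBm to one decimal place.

−61.1 dBm

Convert to linear, add, convert back:
P₁ = 6.31×10⁻¹⁰ W, P₂ = 1.38×10⁻¹⁰ W
P_tot = 7.69×10⁻¹⁰ W → 10 log₁₀(P_tot / 10⁻³) = −61.1 dBm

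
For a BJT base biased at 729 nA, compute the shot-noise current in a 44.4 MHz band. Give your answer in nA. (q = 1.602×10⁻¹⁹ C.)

3.22 nA

I_n = √(2qI·B)
2qI·B = 2 × 1.602×10⁻¹⁹ × 7.29×10⁻⁷ × 4.44×10⁷ = 1.04×10⁻¹⁷ A²
I_n = √(1.04×10⁻¹⁷) = 3.22×10⁻⁹ A = 3.22 nA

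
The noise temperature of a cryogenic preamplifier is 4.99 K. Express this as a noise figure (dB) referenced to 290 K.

0.074 dB

F = 1 + T_e/T₀ = 1 + 4.99/290 = 1.01721
NF = 10 log₁₀(1.01721) = 0.074 dB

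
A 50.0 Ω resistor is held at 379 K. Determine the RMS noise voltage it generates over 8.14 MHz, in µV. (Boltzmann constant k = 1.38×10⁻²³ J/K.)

V_n = √(4kTRB)
4kTRB = 4 × 1.38×10⁻²³ × 379 × 5.00×10¹ × 8.14×10⁶ = 8.51×10⁻¹² V²
V_n = √(8.51×10⁻¹²) = 2.92×10⁻⁶ V = 2.92 µV

2.92 µV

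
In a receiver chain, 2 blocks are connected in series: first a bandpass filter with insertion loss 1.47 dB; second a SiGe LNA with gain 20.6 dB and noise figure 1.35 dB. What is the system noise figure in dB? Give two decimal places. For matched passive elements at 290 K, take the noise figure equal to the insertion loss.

2.82 dB

Convert to linear (a loss of L dB is a gain of −L dB): F_i = 10^(NF_i/10), G_i = 10^(G_i,dB/10)
  Stage 1: F_1 = 10^(1.47/10) = 1.403, G_1 = 10^(−1.47/10) = 0.7129
  Stage 2: F_2 = 10^(1.35/10) = 1.365, G_2 = 10^(20.6/10) = 114.8
Friis cascade:
  F = 1.403 + (1.365 − 1)/0.7129 = 1.914
NF = 10 log₁₀(1.914) = 2.82 dB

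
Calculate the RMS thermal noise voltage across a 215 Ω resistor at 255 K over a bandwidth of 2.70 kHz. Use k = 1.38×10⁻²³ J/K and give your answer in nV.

V_n = √(4kTRB)
4kTRB = 4 × 1.38×10⁻²³ × 255 × 2.15×10² × 2.70×10³ = 8.17×10⁻¹⁵ V²
V_n = √(8.17×10⁻¹⁵) = 9.04×10⁻⁸ V = 90.4 nV

90.4 nV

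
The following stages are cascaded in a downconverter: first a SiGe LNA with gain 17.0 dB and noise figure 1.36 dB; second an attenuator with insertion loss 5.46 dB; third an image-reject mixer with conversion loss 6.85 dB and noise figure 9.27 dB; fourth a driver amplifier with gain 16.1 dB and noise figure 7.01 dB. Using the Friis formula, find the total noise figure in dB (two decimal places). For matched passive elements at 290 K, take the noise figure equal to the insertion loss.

Convert to linear (a loss of L dB is a gain of −L dB): F_i = 10^(NF_i/10), G_i = 10^(G_i,dB/10)
  Stage 1: F_1 = 10^(1.36/10) = 1.368, G_1 = 10^(17.0/10) = 50.12
  Stage 2: F_2 = 10^(5.46/10) = 3.516, G_2 = 10^(−5.46/10) = 0.2844
  Stage 3: F_3 = 10^(9.27/10) = 8.453, G_3 = 10^(−6.85/10) = 0.2065
  Stage 4: F_4 = 10^(7.01/10) = 5.023, G_4 = 10^(16.1/10) = 40.74
Friis cascade:
  F = 1.368 + (3.516 − 1)/50.12 + (8.453 − 1)/14.26 + (5.023 − 1)/2.944 = 3.307
NF = 10 log₁₀(3.307) = 5.19 dB

5.19 dB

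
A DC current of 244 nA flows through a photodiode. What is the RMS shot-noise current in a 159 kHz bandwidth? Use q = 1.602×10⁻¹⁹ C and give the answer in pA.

I_n = √(2qI·B)
2qI·B = 2 × 1.602×10⁻¹⁹ × 2.44×10⁻⁷ × 1.59×10⁵ = 1.24×10⁻²⁰ A²
I_n = √(1.24×10⁻²⁰) = 1.11×10⁻¹⁰ A = 111 pA

111 pA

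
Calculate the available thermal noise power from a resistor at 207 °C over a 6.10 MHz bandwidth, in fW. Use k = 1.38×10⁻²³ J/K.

40.4 fW

T = 207 °C + 273.15 = 480.15 K
P_n = kTB = 1.38×10⁻²³ × 480.15 × 6.10×10⁶ = 4.04×10⁻¹⁴ W = 40.4 fW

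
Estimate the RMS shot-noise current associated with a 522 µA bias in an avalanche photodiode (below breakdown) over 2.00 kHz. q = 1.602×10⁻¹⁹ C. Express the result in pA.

I_n = √(2qI·B)
2qI·B = 2 × 1.602×10⁻¹⁹ × 5.22×10⁻⁴ × 2.00×10³ = 3.34×10⁻¹⁹ A²
I_n = √(3.34×10⁻¹⁹) = 5.78×10⁻¹⁰ A = 578 pA

578 pA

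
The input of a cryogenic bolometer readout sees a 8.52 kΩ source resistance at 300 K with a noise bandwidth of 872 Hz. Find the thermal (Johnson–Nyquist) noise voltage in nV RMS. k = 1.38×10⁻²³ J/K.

V_n = √(4kTRB)
4kTRB = 4 × 1.38×10⁻²³ × 300 × 8.52×10³ × 8.72×10² = 1.23×10⁻¹³ V²
V_n = √(1.23×10⁻¹³) = 3.51×10⁻⁷ V = 351 nV

351 nV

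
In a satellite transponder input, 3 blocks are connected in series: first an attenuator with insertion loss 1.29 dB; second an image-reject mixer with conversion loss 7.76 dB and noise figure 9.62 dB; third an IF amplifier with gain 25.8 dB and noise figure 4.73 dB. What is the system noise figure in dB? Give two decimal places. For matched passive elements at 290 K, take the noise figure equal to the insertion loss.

14.50 dB

Convert to linear (a loss of L dB is a gain of −L dB): F_i = 10^(NF_i/10), G_i = 10^(G_i,dB/10)
  Stage 1: F_1 = 10^(1.29/10) = 1.346, G_1 = 10^(−1.29/10) = 0.7430
  Stage 2: F_2 = 10^(9.62/10) = 9.162, G_2 = 10^(−7.76/10) = 0.1675
  Stage 3: F_3 = 10^(4.73/10) = 2.972, G_3 = 10^(25.8/10) = 380.2
Friis cascade:
  F = 1.346 + (9.162 − 1)/0.7430 + (2.972 − 1)/0.1245 = 28.17
NF = 10 log₁₀(28.17) = 14.50 dB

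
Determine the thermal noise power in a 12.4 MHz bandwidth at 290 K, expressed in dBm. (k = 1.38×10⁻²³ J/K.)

−103.0 dBm

P_n = kTB = 1.38×10⁻²³ × 290 × 1.24×10⁷ = 4.96×10⁻¹⁴ W
In dBm: 10 log₁₀(4.96×10⁻¹⁴ / 10⁻³) = −103.0 dBm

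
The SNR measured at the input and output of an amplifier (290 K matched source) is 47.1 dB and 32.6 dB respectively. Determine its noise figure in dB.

NF (dB) = SNR_in(dB) − SNR_out(dB) when the source is at T₀
NF = 47.1 − 32.6 = 14.5 dB

14.5 dB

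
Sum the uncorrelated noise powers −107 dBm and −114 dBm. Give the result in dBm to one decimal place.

Convert to linear, add, convert back:
P₁ = 2.00×10⁻¹⁴ W, P₂ = 3.98×10⁻¹⁵ W
P_tot = 2.39×10⁻¹⁴ W → 10 log₁₀(P_tot / 10⁻³) = −106.2 dBm

−106.2 dBm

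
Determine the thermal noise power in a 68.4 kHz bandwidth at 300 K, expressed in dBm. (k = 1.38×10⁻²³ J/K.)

P_n = kTB = 1.38×10⁻²³ × 300 × 6.84×10⁴ = 2.83×10⁻¹⁶ W
In dBm: 10 log₁₀(2.83×10⁻¹⁶ / 10⁻³) = −125.5 dBm

−125.5 dBm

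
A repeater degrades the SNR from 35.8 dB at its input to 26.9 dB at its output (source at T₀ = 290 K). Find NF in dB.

8.9 dB

NF (dB) = SNR_in(dB) − SNR_out(dB) when the source is at T₀
NF = 35.8 − 26.9 = 8.9 dB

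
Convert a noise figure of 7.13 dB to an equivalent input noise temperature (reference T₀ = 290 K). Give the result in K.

1208 K

F = 10^(7.13/10) = 5.16416
T_e = (F − 1)·T₀ = (5.16416 − 1) × 290 = 1208 K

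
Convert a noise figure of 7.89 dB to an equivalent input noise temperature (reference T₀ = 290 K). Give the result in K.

F = 10^(7.89/10) = 6.15177
T_e = (F − 1)·T₀ = (6.15177 − 1) × 290 = 1494 K

1494 K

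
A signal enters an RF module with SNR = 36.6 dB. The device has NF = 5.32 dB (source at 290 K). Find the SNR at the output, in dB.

By definition F = SNR_in/SNR_out, so in dB: SNR_out = SNR_in − NF
SNR_out = 36.6 − 5.32 = 31.28 dB

31.28 dB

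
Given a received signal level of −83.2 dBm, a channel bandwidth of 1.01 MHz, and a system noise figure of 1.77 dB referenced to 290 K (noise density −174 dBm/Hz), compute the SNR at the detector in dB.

Noise floor: N = −174 + 10 log₁₀(B) + NF
10 log₁₀(1.01×10⁶) = 60.04 dB
N = −174 + 60.04 + 1.77 = −112.19 dBm
SNR = P_sig − N = −83.2 − (−112.19) = 28.99 dB → 29.0 dB

29.0 dB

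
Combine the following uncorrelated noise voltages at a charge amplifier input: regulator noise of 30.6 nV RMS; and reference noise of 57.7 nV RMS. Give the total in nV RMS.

Uncorrelated sources add in power (mean-square): V_tot = √(ΣV_i²)
V_tot = √[(3.06×10⁻⁸)² + (5.77×10⁻⁸)²] = 6.53×10⁻⁸ V = 65.3 nV

65.3 nV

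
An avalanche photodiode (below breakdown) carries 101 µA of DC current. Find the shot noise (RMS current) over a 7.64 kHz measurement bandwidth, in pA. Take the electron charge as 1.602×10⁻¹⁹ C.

I_n = √(2qI·B)
2qI·B = 2 × 1.602×10⁻¹⁹ × 1.01×10⁻⁴ × 7.64×10³ = 2.47×10⁻¹⁹ A²
I_n = √(2.47×10⁻¹⁹) = 4.97×10⁻¹⁰ A = 497 pA

497 pA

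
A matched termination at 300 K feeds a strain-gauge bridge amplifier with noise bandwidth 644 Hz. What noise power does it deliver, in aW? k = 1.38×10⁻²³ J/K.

2.67 aW

P_n = kTB = 1.38×10⁻²³ × 300 × 6.44×10² = 2.67×10⁻¹⁸ W = 2.67 aW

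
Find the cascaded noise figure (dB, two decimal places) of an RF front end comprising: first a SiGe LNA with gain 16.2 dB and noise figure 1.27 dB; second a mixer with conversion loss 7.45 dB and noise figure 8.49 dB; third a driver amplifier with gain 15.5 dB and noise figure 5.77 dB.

Convert to linear (a loss of L dB is a gain of −L dB): F_i = 10^(NF_i/10), G_i = 10^(G_i,dB/10)
  Stage 1: F_1 = 10^(1.27/10) = 1.340, G_1 = 10^(16.2/10) = 41.69
  Stage 2: F_2 = 10^(8.49/10) = 7.063, G_2 = 10^(−7.45/10) = 0.1799
  Stage 3: F_3 = 10^(5.77/10) = 3.776, G_3 = 10^(15.5/10) = 35.48
Friis cascade:
  F = 1.340 + (7.063 − 1)/41.69 + (3.776 − 1)/7.499 = 1.855
NF = 10 log₁₀(1.855) = 2.68 dB

2.68 dB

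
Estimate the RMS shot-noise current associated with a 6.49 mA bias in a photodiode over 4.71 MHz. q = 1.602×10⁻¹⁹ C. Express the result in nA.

99.0 nA

I_n = √(2qI·B)
2qI·B = 2 × 1.602×10⁻¹⁹ × 6.49×10⁻³ × 4.71×10⁶ = 9.79×10⁻¹⁵ A²
I_n = √(9.79×10⁻¹⁵) = 9.90×10⁻⁸ A = 99.0 nA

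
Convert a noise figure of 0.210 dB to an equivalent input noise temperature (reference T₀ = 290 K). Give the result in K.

14.4 K

F = 10^(0.210/10) = 1.04954
T_e = (F − 1)·T₀ = (1.04954 − 1) × 290 = 14.4 K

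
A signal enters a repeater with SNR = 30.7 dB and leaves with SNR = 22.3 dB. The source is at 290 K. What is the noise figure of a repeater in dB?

NF (dB) = SNR_in(dB) − SNR_out(dB) when the source is at T₀
NF = 30.7 − 22.3 = 8.4 dB

8.4 dB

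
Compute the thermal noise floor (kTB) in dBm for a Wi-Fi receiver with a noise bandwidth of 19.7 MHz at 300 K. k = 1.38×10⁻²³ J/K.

P_n = kTB = 1.38×10⁻²³ × 300 × 1.97×10⁷ = 8.16×10⁻¹⁴ W
In dBm: 10 log₁₀(8.16×10⁻¹⁴ / 10⁻³) = −100.9 dBm

−100.9 dBm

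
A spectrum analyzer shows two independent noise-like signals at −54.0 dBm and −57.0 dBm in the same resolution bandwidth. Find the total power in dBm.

Convert to linear, add, convert back:
P₁ = 3.98×10⁻⁹ W, P₂ = 2.00×10⁻⁹ W
P_tot = 5.98×10⁻⁹ W → 10 log₁₀(P_tot / 10⁻³) = −52.2 dBm

−52.2 dBm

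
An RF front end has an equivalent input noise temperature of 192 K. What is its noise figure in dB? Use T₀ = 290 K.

2.21 dB

F = 1 + T_e/T₀ = 1 + 192/290 = 1.66207
NF = 10 log₁₀(1.66207) = 2.21 dB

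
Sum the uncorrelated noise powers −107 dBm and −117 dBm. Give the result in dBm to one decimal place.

Convert to linear, add, convert back:
P₁ = 2.00×10⁻¹⁴ W, P₂ = 2.00×10⁻¹⁵ W
P_tot = 2.19×10⁻¹⁴ W → 10 log₁₀(P_tot / 10⁻³) = −106.6 dBm

−106.6 dBm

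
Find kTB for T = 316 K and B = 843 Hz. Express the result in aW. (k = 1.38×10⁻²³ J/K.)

3.68 aW

P_n = kTB = 1.38×10⁻²³ × 316 × 8.43×10² = 3.68×10⁻¹⁸ W = 3.68 aW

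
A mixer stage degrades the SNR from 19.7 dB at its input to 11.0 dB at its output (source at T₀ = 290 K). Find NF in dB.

NF (dB) = SNR_in(dB) − SNR_out(dB) when the source is at T₀
NF = 19.7 − 11.0 = 8.7 dB

8.7 dB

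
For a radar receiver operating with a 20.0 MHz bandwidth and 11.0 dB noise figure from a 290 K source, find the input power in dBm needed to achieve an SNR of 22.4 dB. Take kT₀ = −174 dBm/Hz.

−67.6 dBm

Sensitivity = −174 + 10 log₁₀(B) + NF + SNR_min
= −174 + 73.01 + 11.0 + 22.4
= −67.59 dBm → −67.6 dBm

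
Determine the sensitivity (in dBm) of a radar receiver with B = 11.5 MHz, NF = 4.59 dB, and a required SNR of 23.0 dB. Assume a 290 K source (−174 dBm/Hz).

−75.8 dBm

Sensitivity = −174 + 10 log₁₀(B) + NF + SNR_min
= −174 + 70.61 + 4.59 + 23.0
= −75.80 dBm → −75.8 dBm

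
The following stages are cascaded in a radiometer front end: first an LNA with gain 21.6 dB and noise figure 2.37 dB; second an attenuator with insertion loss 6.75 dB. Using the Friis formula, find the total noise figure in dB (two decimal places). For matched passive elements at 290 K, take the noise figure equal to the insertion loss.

Convert to linear (a loss of L dB is a gain of −L dB): F_i = 10^(NF_i/10), G_i = 10^(G_i,dB/10)
  Stage 1: F_1 = 10^(2.37/10) = 1.726, G_1 = 10^(21.6/10) = 144.5
  Stage 2: F_2 = 10^(6.75/10) = 4.732, G_2 = 10^(−6.75/10) = 0.2113
Friis cascade:
  F = 1.726 + (4.732 − 1)/144.5 = 1.752
NF = 10 log₁₀(1.752) = 2.43 dB

2.43 dB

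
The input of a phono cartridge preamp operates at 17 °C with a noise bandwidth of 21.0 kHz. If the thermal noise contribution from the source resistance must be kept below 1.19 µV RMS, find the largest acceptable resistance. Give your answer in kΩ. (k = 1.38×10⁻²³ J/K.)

T = 17 °C + 273.15 = 290.15 K
Johnson–Nyquist: V_n = √(4kTRB) ⇒ R = V_n² / (4kTB)
4kTB = 4 × 1.38×10⁻²³ × 290.15 × 2.10×10⁴ = 3.36×10⁻¹⁶
R = (1.19×10⁻⁶)² / 3.36×10⁻¹⁶ = 4.21×10³ Ω = 4.21 kΩ

4.21 kΩ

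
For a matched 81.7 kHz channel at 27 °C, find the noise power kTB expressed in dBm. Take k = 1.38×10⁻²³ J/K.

T = 27 °C + 273.15 = 300.15 K
P_n = kTB = 1.38×10⁻²³ × 300.15 × 8.17×10⁴ = 3.38×10⁻¹⁶ W
In dBm: 10 log₁₀(3.38×10⁻¹⁶ / 10⁻³) = −124.7 dBm

−124.7 dBm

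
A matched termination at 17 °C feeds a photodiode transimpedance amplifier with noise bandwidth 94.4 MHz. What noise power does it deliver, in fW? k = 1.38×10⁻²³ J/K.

T = 17 °C + 273.15 = 290.15 K
P_n = kTB = 1.38×10⁻²³ × 290.15 × 9.44×10⁷ = 3.78×10⁻¹³ W = 378 fW

378 fW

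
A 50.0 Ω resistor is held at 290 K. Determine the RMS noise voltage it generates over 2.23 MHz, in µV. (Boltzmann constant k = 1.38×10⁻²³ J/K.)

1.34 µV

V_n = √(4kTRB)
4kTRB = 4 × 1.38×10⁻²³ × 290 × 5.00×10¹ × 2.23×10⁶ = 1.78×10⁻¹² V²
V_n = √(1.78×10⁻¹²) = 1.34×10⁻⁶ V = 1.34 µV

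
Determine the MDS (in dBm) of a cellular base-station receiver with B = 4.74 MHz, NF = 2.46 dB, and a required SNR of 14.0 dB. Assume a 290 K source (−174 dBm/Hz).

Sensitivity = −174 + 10 log₁₀(B) + NF + SNR_min
= −174 + 66.76 + 2.46 + 14.0
= −90.78 dBm → −90.8 dBm

−90.8 dBm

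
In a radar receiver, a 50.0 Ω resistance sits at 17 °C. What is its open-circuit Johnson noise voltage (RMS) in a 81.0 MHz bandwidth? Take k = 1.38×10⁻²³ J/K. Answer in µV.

8.05 µV

T = 17 °C + 273.15 = 290.15 K
V_n = √(4kTRB)
4kTRB = 4 × 1.38×10⁻²³ × 290.15 × 5.00×10¹ × 8.10×10⁷ = 6.49×10⁻¹¹ V²
V_n = √(6.49×10⁻¹¹) = 8.05×10⁻⁶ V = 8.05 µV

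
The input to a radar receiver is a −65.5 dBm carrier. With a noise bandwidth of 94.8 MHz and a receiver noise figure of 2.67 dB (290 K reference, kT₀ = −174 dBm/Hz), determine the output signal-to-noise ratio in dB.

26.1 dB

Noise floor: N = −174 + 10 log₁₀(B) + NF
10 log₁₀(9.48×10⁷) = 79.77 dB
N = −174 + 79.77 + 2.67 = −91.56 dBm
SNR = P_sig − N = −65.5 − (−91.56) = 26.06 dB → 26.1 dB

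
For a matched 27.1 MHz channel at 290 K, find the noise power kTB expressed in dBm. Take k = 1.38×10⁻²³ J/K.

−99.6 dBm

P_n = kTB = 1.38×10⁻²³ × 290 × 2.71×10⁷ = 1.08×10⁻¹³ W
In dBm: 10 log₁₀(1.08×10⁻¹³ / 10⁻³) = −99.6 dBm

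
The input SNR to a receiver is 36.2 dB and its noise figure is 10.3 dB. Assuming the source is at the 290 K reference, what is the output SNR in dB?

25.9 dB

By definition F = SNR_in/SNR_out, so in dB: SNR_out = SNR_in − NF
SNR_out = 36.2 − 10.3 = 25.9 dB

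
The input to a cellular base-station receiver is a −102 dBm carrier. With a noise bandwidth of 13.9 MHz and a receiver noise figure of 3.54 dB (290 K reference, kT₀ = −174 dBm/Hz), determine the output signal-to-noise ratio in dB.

Noise floor: N = −174 + 10 log₁₀(B) + NF
10 log₁₀(1.39×10⁷) = 71.43 dB
N = −174 + 71.43 + 3.54 = −99.03 dBm
SNR = P_sig − N = −102 − (−99.03) = −2.97 dB → −3.0 dB

−3.0 dB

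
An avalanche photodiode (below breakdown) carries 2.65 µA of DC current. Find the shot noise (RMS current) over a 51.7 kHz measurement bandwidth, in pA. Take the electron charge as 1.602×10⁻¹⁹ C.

210 pA

I_n = √(2qI·B)
2qI·B = 2 × 1.602×10⁻¹⁹ × 2.65×10⁻⁶ × 5.17×10⁴ = 4.39×10⁻²⁰ A²
I_n = √(4.39×10⁻²⁰) = 2.10×10⁻¹⁰ A = 210 pA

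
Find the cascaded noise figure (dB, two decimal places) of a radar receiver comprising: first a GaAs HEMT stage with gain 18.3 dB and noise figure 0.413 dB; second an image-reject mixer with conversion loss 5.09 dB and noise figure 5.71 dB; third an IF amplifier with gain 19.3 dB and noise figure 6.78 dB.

1.21 dB

Convert to linear (a loss of L dB is a gain of −L dB): F_i = 10^(NF_i/10), G_i = 10^(G_i,dB/10)
  Stage 1: F_1 = 10^(0.413/10) = 1.100, G_1 = 10^(18.3/10) = 67.61
  Stage 2: F_2 = 10^(5.71/10) = 3.724, G_2 = 10^(−5.09/10) = 0.3097
  Stage 3: F_3 = 10^(6.78/10) = 4.764, G_3 = 10^(19.3/10) = 85.11
Friis cascade:
  F = 1.100 + (3.724 − 1)/67.61 + (4.764 − 1)/20.94 = 1.320
NF = 10 log₁₀(1.320) = 1.21 dB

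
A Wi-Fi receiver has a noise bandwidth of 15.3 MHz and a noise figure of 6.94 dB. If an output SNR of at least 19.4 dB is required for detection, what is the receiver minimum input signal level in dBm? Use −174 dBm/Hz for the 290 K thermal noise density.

Sensitivity = −174 + 10 log₁₀(B) + NF + SNR_min
= −174 + 71.85 + 6.94 + 19.4
= −75.81 dBm → −75.8 dBm

−75.8 dBm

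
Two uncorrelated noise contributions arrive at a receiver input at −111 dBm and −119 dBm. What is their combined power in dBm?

Convert to linear, add, convert back:
P₁ = 7.94×10⁻¹⁵ W, P₂ = 1.26×10⁻¹⁵ W
P_tot = 9.20×10⁻¹⁵ W → 10 log₁₀(P_tot / 10⁻³) = −110.4 dBm

−110.4 dBm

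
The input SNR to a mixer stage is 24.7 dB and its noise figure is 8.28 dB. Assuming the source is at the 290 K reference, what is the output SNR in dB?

16.42 dB

By definition F = SNR_in/SNR_out, so in dB: SNR_out = SNR_in − NF
SNR_out = 24.7 − 8.28 = 16.42 dB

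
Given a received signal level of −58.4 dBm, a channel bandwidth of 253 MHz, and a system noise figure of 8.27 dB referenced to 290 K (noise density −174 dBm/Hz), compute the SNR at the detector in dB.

23.3 dB

Noise floor: N = −174 + 10 log₁₀(B) + NF
10 log₁₀(2.53×10⁸) = 84.03 dB
N = −174 + 84.03 + 8.27 = −81.70 dBm
SNR = P_sig − N = −58.4 − (−81.70) = 23.30 dB → 23.3 dB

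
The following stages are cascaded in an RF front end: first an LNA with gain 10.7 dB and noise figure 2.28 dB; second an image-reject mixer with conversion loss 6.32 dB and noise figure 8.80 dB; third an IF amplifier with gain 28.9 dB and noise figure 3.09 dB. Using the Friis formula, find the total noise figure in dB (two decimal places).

Convert to linear (a loss of L dB is a gain of −L dB): F_i = 10^(NF_i/10), G_i = 10^(G_i,dB/10)
  Stage 1: F_1 = 10^(2.28/10) = 1.690, G_1 = 10^(10.7/10) = 11.75
  Stage 2: F_2 = 10^(8.80/10) = 7.586, G_2 = 10^(−6.32/10) = 0.2333
  Stage 3: F_3 = 10^(3.09/10) = 2.037, G_3 = 10^(28.9/10) = 776.2
Friis cascade:
  F = 1.690 + (7.586 − 1)/11.75 + (2.037 − 1)/2.742 = 2.629
NF = 10 log₁₀(2.629) = 4.20 dB

4.20 dB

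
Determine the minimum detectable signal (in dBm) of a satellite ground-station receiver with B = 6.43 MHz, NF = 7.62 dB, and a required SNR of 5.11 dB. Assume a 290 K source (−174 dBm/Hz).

−93.2 dBm

Sensitivity = −174 + 10 log₁₀(B) + NF + SNR_min
= −174 + 68.08 + 7.62 + 5.11
= −93.19 dBm → −93.2 dBm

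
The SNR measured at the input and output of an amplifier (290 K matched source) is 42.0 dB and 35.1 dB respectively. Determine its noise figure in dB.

NF (dB) = SNR_in(dB) − SNR_out(dB) when the source is at T₀
NF = 42.0 − 35.1 = 6.9 dB

6.9 dB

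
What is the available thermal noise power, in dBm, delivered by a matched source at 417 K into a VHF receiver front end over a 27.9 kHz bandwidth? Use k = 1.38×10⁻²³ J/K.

P_n = kTB = 1.38×10⁻²³ × 417 × 2.79×10⁴ = 1.61×10⁻¹⁶ W
In dBm: 10 log₁₀(1.61×10⁻¹⁶ / 10⁻³) = −127.9 dBm

−127.9 dBm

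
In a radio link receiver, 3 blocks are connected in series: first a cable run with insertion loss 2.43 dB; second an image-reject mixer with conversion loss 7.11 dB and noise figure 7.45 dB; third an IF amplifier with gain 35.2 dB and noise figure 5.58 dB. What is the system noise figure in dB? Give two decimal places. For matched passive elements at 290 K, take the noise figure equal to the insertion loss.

Convert to linear (a loss of L dB is a gain of −L dB): F_i = 10^(NF_i/10), G_i = 10^(G_i,dB/10)
  Stage 1: F_1 = 10^(2.43/10) = 1.750, G_1 = 10^(−2.43/10) = 0.5715
  Stage 2: F_2 = 10^(7.45/10) = 5.559, G_2 = 10^(−7.11/10) = 0.1945
  Stage 3: F_3 = 10^(5.58/10) = 3.614, G_3 = 10^(35.2/10) = 3311
Friis cascade:
  F = 1.750 + (5.559 − 1)/0.5715 + (3.614 − 1)/0.1112 = 33.24
NF = 10 log₁₀(33.24) = 15.22 dB

15.22 dB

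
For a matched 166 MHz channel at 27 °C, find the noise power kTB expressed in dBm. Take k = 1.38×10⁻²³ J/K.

T = 27 °C + 273.15 = 300.15 K
P_n = kTB = 1.38×10⁻²³ × 300.15 × 1.66×10⁸ = 6.88×10⁻¹³ W
In dBm: 10 log₁₀(6.88×10⁻¹³ / 10⁻³) = −91.6 dBm

−91.6 dBm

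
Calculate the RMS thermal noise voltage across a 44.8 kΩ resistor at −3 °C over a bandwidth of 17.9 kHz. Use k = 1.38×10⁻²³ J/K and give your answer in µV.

T = −3 °C + 273.15 = 270.15 K
V_n = √(4kTRB)
4kTRB = 4 × 1.38×10⁻²³ × 270.15 × 4.48×10⁴ × 1.79×10⁴ = 1.20×10⁻¹¹ V²
V_n = √(1.20×10⁻¹¹) = 3.46×10⁻⁶ V = 3.46 µV

3.46 µV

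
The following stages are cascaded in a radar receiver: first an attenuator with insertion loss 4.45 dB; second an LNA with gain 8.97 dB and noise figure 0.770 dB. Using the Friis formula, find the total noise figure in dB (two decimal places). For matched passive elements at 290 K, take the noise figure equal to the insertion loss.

5.22 dB

Convert to linear (a loss of L dB is a gain of −L dB): F_i = 10^(NF_i/10), G_i = 10^(G_i,dB/10)
  Stage 1: F_1 = 10^(4.45/10) = 2.786, G_1 = 10^(−4.45/10) = 0.3589
  Stage 2: F_2 = 10^(0.770/10) = 1.194, G_2 = 10^(8.97/10) = 7.889
Friis cascade:
  F = 2.786 + (1.194 − 1)/0.3589 = 3.327
NF = 10 log₁₀(3.327) = 5.22 dB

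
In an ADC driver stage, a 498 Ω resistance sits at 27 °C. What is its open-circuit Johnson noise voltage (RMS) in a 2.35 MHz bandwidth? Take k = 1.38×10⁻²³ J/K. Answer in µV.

4.40 µV

T = 27 °C + 273.15 = 300.15 K
V_n = √(4kTRB)
4kTRB = 4 × 1.38×10⁻²³ × 300.15 × 4.98×10² × 2.35×10⁶ = 1.94×10⁻¹¹ V²
V_n = √(1.94×10⁻¹¹) = 4.40×10⁻⁶ V = 4.40 µV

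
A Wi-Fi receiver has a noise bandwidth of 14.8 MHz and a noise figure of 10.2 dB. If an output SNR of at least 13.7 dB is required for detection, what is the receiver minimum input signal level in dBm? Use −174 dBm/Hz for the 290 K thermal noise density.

−78.4 dBm

Sensitivity = −174 + 10 log₁₀(B) + NF + SNR_min
= −174 + 71.7 + 10.2 + 13.7
= −78.4 dBm → −78.4 dBm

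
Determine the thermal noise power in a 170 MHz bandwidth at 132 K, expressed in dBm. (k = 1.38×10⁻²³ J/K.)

P_n = kTB = 1.38×10⁻²³ × 132 × 1.70×10⁸ = 3.10×10⁻¹³ W
In dBm: 10 log₁₀(3.10×10⁻¹³ / 10⁻³) = −95.1 dBm

−95.1 dBm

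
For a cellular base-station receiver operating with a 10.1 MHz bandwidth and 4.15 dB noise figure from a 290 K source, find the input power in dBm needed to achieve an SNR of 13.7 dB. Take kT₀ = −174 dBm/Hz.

−86.1 dBm

Sensitivity = −174 + 10 log₁₀(B) + NF + SNR_min
= −174 + 70.04 + 4.15 + 13.7
= −86.11 dBm → −86.1 dBm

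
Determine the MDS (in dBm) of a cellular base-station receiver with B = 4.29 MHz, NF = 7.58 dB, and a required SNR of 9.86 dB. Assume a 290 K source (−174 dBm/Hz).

−90.2 dBm

Sensitivity = −174 + 10 log₁₀(B) + NF + SNR_min
= −174 + 66.32 + 7.58 + 9.86
= −90.24 dBm → −90.2 dBm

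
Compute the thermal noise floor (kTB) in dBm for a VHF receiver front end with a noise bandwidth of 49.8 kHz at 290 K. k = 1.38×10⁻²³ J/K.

P_n = kTB = 1.38×10⁻²³ × 290 × 4.98×10⁴ = 1.99×10⁻¹⁶ W
In dBm: 10 log₁₀(1.99×10⁻¹⁶ / 10⁻³) = −127.0 dBm

−127.0 dBm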